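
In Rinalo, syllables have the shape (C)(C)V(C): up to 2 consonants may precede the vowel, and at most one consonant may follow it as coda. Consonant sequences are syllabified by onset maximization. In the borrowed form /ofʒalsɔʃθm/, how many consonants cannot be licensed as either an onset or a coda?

2

Syllabifying with onset maximization leaves /θ/, /m/ stranded (at most one coda consonant is licensed; onsets may contain at most 2 consonants).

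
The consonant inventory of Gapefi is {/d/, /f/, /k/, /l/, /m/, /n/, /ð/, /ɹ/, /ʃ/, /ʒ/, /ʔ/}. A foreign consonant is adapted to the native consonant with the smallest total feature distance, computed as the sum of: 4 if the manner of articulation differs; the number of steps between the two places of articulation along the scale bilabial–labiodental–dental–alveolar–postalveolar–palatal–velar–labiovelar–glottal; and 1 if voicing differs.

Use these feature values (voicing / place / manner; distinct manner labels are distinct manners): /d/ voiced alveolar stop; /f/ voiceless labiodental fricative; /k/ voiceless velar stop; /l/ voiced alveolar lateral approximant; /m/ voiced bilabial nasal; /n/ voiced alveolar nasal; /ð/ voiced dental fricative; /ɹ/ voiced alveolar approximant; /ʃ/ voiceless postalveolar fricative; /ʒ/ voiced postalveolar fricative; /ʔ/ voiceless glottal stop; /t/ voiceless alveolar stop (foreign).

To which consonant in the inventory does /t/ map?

/d/ is closest: same manner (stop), place distance 0 (alveolar→alveolar), voicing differs (+1); total 1. Next closest is /k/ at distance 3.

d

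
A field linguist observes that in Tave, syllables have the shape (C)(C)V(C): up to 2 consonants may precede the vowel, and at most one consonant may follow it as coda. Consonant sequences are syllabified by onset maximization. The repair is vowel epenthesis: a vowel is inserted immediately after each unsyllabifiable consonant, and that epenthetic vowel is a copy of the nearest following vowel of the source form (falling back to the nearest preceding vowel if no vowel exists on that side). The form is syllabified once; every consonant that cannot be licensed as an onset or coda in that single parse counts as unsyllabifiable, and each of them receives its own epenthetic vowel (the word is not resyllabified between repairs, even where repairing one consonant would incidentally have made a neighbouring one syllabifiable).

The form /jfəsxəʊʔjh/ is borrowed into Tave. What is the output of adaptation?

jfəsxəʊʔjʊhʊ

Syllabifying with onset maximization leaves /j/, /h/ stranded (at most one coda consonant is licensed; onsets may contain at most 2 consonants).
Epenthesis after each stranded consonant: /j/ → /jʊ/, /h/ → /hʊ/.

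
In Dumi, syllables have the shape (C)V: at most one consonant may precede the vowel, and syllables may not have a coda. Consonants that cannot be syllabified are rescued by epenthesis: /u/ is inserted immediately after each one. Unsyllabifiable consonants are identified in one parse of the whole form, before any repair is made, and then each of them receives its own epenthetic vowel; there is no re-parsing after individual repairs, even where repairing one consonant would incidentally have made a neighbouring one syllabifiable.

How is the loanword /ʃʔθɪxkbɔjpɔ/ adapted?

ʃuʔuθɪxukubɔjupɔ

The consonants /ʃ/, /ʔ/, /x/, /k/, /j/ cannot be parsed into a legal (C)V syllable (no codas are permitted; onsets are limited to one consonant).
Inserting the epenthetic vowel yields /ʃ/ → /ʃu/, /ʔ/ → /ʔu/, /x/ → /xu/, /k/ → /ku/, /j/ → /ju/.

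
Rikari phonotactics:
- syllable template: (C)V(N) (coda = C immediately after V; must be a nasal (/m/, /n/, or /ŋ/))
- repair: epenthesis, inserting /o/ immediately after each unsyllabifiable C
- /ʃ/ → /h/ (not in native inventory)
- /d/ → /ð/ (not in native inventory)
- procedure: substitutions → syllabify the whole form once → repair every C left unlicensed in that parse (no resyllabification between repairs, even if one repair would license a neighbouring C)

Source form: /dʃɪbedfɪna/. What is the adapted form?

Substitution: /d/ → /ð/, /ʃ/ → /h/, giving /ðhɪbeðfɪna/.
Under (C)V(N), the unsyllabifiable consonants are /ð/, /ð/ (only a nasal (/m/, /n/, or /ŋ/) is licensed in coda position; onsets are limited to one consonant).
Inserting the epenthetic vowel yields /ð/ → /ðo/, /ð/ → /ðo/.

ðohɪbeðofɪna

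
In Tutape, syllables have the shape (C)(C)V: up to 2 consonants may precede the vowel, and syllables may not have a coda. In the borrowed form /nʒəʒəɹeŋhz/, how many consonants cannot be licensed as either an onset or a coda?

3

The consonants /ŋ/, /h/, /z/ cannot be parsed into a legal (C)(C)V syllable (no codas are permitted; onsets may contain at most 2 consonants).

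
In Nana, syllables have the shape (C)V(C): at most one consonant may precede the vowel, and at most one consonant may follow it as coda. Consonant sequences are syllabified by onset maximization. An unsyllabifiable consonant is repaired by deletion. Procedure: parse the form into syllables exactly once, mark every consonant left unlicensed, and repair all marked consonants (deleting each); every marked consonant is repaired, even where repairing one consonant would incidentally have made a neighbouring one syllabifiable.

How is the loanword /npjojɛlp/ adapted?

jojɛl

Under (C)V(C), the unsyllabifiable consonants are /n/, /p/, /p/ (at most one coda consonant is licensed; onsets are limited to one consonant).
Deletion applies to /n/, /p/, /p/.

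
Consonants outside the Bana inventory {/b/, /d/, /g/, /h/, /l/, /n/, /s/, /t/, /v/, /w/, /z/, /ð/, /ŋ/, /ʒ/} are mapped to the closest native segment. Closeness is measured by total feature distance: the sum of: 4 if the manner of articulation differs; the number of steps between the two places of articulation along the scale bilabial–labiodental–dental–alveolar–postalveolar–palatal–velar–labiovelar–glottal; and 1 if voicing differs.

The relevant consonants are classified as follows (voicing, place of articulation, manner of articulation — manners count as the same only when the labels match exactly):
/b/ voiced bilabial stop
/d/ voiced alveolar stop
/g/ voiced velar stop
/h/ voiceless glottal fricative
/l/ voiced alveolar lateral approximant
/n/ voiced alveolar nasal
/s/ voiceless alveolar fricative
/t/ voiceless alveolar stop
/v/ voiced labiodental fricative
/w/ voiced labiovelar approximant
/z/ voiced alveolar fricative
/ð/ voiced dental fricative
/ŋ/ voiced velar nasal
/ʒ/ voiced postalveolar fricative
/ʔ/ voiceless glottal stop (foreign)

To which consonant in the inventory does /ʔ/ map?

g

/g/ is closest: same manner (stop), place distance 2 (glottal→velar), voicing differs (+1); total 3. Next closest is /h/ at distance 4.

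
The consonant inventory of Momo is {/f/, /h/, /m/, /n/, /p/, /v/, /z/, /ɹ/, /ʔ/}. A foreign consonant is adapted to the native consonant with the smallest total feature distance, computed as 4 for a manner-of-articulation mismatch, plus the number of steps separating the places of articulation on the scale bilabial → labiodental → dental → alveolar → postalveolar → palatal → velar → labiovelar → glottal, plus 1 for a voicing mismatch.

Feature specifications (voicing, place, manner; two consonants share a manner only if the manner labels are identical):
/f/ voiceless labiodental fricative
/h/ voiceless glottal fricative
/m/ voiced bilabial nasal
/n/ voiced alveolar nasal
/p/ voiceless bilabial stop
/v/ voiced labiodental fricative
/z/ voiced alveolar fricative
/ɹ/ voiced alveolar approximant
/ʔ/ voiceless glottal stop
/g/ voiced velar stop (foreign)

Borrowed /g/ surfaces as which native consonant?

/ʔ/ is closest: same manner (stop), place distance 2 (velar→glottal), voicing differs (+1); total 3. Next closest is /h/ at distance 7.

ʔ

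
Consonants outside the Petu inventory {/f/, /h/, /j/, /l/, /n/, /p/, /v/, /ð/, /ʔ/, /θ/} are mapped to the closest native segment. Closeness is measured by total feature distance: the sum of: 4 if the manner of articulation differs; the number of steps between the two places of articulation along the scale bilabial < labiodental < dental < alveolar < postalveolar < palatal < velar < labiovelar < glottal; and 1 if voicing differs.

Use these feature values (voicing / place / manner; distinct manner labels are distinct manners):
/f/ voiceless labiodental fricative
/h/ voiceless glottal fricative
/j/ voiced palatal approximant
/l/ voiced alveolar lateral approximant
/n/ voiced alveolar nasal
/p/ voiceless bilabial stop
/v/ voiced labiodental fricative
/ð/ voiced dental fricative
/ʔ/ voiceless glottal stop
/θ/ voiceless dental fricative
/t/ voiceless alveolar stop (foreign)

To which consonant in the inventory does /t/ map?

/p/ is closest: same manner (stop), place distance 3 (alveolar→bilabial), same voicing; total 3. Next closest is /l/ at distance 5.

p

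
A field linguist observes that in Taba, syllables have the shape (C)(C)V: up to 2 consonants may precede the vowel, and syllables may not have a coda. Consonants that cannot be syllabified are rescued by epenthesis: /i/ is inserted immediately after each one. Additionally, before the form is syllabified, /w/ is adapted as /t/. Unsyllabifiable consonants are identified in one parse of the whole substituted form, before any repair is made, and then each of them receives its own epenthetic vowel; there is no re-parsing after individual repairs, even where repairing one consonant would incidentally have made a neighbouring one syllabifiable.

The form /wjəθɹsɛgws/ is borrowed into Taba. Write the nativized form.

tjəθiɹsɛgitisi

Substitution: /w/ → /t/, giving /tjəθɹsɛgts/.
Under (C)(C)V, the unsyllabifiable consonants are /θ/, /g/, /t/, /s/ (no codas are permitted; onsets may contain at most 2 consonants).
Epenthesis after each stranded consonant: /θ/ → /θi/, /g/ → /gi/, /t/ → /ti/, /s/ → /si/.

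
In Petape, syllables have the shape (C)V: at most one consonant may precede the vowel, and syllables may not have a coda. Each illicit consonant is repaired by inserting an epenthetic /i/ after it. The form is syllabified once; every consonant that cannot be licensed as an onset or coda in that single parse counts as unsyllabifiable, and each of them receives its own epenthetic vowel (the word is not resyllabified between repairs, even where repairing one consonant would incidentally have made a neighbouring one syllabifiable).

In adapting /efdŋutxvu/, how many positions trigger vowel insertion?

4

The unsyllabifiable consonants are /f/, /d/, /t/, /x/; each receives one epenthetic vowel.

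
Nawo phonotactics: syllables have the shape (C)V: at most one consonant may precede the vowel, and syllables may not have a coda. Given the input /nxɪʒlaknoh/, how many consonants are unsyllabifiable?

4

The consonants /n/, /ʒ/, /k/, /h/ cannot be parsed into a legal (C)V syllable (no codas are permitted; onsets are limited to one consonant).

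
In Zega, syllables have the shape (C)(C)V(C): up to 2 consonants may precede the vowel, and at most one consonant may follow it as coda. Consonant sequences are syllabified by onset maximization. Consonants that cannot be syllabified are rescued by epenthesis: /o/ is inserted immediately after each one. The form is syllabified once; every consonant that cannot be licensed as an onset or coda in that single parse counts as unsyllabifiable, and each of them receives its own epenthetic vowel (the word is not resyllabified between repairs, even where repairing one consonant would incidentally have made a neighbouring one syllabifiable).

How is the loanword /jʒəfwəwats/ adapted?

Syllabifying with onset maximization leaves /s/ stranded (at most one coda consonant is licensed; onsets may contain at most 2 consonants).
Epenthesis after each stranded consonant: /s/ → /so/.

jʒəfwəwatso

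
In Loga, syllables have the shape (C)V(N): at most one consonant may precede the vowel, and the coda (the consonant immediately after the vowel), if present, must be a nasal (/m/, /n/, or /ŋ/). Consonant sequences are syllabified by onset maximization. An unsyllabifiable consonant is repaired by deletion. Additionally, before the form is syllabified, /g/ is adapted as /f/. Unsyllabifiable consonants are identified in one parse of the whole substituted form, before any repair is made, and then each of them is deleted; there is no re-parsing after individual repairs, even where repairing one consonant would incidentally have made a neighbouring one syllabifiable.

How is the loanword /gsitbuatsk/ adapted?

sibua

Substitution: /g/ → /f/, giving /fsitbuatsk/.
Under (C)V(N), the unsyllabifiable consonants are /f/, /t/, /t/, /s/, /k/ (only a nasal (/m/, /n/, or /ŋ/) is licensed in coda position; onsets are limited to one consonant).
Each unlicensed consonant is deleted: /f/, /t/, /t/, /s/, /k/.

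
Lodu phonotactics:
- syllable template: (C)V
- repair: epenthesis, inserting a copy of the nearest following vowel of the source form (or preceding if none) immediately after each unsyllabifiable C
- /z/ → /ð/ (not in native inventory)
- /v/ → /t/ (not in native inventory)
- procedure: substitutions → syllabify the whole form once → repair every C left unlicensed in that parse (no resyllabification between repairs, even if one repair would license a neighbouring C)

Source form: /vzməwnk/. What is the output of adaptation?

Substitution: /v/ → /t/, /z/ → /ð/, giving /tðməwnk/.
Under (C)V, the unsyllabifiable consonants are /t/, /ð/, /w/, /n/, /k/ (no codas are permitted; onsets are limited to one consonant).
Each unlicensed consonant becomes the onset of a new syllable: /t/ → /tə/, /ð/ → /ðə/, /w/ → /wə/, /n/ → /nə/, /k/ → /kə/.

təðəməwənəkə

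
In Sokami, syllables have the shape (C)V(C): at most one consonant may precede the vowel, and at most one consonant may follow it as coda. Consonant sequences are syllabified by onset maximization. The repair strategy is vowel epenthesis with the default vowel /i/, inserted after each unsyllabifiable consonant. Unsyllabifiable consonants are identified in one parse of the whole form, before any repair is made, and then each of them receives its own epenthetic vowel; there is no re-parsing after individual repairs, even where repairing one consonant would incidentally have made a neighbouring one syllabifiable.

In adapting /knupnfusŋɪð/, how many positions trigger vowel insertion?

2

The unsyllabifiable consonants are /k/, /n/; each receives one epenthetic vowel.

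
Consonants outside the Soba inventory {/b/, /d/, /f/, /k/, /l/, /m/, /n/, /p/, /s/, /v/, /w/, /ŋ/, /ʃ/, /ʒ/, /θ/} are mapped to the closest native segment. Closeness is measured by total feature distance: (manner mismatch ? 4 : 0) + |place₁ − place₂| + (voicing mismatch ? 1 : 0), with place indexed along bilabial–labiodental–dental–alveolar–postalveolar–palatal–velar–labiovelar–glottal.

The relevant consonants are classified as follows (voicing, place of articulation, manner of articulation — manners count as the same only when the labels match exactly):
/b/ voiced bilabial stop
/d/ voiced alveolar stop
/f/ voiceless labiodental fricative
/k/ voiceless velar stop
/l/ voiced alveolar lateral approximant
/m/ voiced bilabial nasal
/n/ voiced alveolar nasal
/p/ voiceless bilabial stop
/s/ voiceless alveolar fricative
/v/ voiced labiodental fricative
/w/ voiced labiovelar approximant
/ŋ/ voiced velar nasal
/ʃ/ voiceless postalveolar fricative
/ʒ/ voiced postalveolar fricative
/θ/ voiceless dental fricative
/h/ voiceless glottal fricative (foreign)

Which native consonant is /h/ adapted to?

/ʃ/ is closest: same manner (fricative), place distance 4 (glottal→postalveolar), same voicing; total 4. Next closest is /s/ at distance 5.

ʃ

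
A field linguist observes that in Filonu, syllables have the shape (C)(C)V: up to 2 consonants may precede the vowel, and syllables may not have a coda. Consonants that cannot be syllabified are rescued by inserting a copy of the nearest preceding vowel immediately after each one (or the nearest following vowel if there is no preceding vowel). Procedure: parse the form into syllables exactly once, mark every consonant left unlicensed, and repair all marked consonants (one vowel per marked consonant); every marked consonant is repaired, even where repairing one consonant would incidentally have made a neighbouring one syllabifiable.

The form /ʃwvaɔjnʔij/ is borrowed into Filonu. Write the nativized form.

Under (C)(C)V, the unsyllabifiable consonants are /ʃ/, /j/, /j/ (no codas are permitted; onsets may contain at most 2 consonants).
Inserting the epenthetic vowel yields /ʃ/ → /ʃa/, /j/ → /jɔ/, /j/ → /ji/.

ʃawvaɔjɔnʔiji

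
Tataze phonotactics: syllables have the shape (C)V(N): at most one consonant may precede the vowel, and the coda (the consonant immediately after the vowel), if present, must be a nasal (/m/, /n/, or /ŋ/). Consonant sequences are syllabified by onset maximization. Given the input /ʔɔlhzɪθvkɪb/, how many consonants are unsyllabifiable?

5

The consonants /l/, /h/, /θ/, /v/, /b/ cannot be parsed into a legal (C)V(N) syllable (only a nasal (/m/, /n/, or /ŋ/) is licensed in coda position; onsets are limited to one consonant).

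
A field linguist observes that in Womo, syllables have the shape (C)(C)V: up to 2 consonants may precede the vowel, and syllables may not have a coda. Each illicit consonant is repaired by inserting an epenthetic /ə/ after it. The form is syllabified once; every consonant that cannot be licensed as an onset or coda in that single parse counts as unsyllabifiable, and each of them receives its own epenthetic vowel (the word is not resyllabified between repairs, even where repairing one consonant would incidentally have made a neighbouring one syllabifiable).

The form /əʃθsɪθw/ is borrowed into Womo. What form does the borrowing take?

The consonants /ʃ/, /θ/, /w/ cannot be parsed into a legal (C)(C)V syllable (no codas are permitted; onsets may contain at most 2 consonants).
Epenthesis after each stranded consonant: /ʃ/ → /ʃə/, /θ/ → /θə/, /w/ → /wə/.

əʃəθsɪθəwə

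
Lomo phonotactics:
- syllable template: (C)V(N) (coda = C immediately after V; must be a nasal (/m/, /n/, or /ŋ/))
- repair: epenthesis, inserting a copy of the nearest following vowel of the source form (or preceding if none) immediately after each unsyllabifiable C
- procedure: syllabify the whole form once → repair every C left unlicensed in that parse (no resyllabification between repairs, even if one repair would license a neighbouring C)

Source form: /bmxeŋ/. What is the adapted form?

Under (C)V(N), the unsyllabifiable consonants are /b/, /m/ (only a nasal (/m/, /n/, or /ŋ/) is licensed in coda position; onsets are limited to one consonant).
Inserting the epenthetic vowel yields /b/ → /be/, /m/ → /me/.

bemexeŋ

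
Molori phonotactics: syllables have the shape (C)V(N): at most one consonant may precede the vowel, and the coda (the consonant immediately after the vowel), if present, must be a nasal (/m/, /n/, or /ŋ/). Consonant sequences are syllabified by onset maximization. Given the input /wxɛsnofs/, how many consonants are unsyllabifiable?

4

The consonants /w/, /s/, /f/, /s/ cannot be parsed into a legal (C)V(N) syllable (only a nasal (/m/, /n/, or /ŋ/) is licensed in coda position; onsets are limited to one consonant).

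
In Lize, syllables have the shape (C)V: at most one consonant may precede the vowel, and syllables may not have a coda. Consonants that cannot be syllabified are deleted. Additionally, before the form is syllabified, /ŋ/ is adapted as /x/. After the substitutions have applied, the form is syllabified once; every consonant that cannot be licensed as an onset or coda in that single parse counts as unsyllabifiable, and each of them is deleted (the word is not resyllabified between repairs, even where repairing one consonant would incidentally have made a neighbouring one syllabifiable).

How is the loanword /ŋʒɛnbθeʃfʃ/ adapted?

ʒɛθe

Substitution: /ŋ/ → /x/, giving /xʒɛnbθeʃfʃ/.
Under (C)V, the unsyllabifiable consonants are /x/, /n/, /b/, /ʃ/, /f/, /ʃ/ (no codas are permitted; onsets are limited to one consonant).
Each unlicensed consonant is deleted: /x/, /n/, /b/, /ʃ/, /f/, /ʃ/.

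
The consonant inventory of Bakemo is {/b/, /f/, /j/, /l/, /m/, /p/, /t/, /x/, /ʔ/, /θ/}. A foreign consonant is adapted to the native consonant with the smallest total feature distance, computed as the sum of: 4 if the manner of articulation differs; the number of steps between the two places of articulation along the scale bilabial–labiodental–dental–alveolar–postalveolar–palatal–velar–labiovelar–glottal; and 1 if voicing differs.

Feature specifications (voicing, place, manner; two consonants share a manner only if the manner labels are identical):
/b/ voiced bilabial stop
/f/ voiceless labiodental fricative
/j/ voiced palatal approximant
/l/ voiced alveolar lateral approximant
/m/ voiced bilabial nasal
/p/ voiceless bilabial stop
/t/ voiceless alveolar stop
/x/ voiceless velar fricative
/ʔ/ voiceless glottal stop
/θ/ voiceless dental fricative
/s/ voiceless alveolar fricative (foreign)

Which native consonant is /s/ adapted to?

θ

/θ/ is closest: same manner (fricative), place distance 1 (alveolar→dental), same voicing; total 1. Next closest is /f/ at distance 2.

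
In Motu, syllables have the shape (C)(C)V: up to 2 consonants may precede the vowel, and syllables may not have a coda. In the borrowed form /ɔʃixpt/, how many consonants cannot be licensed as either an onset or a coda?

3

The consonants /x/, /p/, /t/ cannot be parsed into a legal (C)(C)V syllable (no codas are permitted; onsets may contain at most 2 consonants).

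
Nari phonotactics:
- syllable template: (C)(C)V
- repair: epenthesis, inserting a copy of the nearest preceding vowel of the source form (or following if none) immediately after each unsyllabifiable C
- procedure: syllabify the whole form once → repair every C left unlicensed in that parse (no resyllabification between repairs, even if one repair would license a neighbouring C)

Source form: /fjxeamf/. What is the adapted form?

Under (C)(C)V, the unsyllabifiable consonants are /f/, /m/, /f/ (no codas are permitted; onsets may contain at most 2 consonants).
Inserting the epenthetic vowel yields /f/ → /fe/, /m/ → /ma/, /f/ → /fa/.

fejxeamafa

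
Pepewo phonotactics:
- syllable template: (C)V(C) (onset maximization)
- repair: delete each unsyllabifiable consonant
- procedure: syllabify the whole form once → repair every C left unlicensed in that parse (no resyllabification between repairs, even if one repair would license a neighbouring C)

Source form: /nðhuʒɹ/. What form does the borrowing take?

The consonants /n/, /ð/, /ɹ/ cannot be parsed into a legal (C)V(C) syllable (at most one coda consonant is licensed; onsets are limited to one consonant).
Each unlicensed consonant is deleted: /n/, /ð/, /ɹ/.

huʒ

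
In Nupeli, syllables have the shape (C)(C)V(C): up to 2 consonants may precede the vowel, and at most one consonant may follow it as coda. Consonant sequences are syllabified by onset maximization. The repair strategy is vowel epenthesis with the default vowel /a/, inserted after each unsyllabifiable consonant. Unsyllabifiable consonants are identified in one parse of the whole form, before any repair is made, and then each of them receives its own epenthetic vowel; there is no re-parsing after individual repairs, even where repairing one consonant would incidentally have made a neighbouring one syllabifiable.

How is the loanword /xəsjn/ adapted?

xəsjana

Syllabifying with onset maximization leaves /j/, /n/ stranded (at most one coda consonant is licensed; onsets may contain at most 2 consonants).
Epenthesis after each stranded consonant: /j/ → /ja/, /n/ → /na/.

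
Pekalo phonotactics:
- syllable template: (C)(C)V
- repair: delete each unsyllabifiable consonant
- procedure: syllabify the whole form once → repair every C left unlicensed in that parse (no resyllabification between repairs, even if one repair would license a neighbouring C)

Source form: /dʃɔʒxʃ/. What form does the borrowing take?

dʃɔ

The consonants /ʒ/, /x/, /ʃ/ cannot be parsed into a legal (C)(C)V syllable (no codas are permitted; onsets may contain at most 2 consonants).
Deleting the stranded consonants removes /ʒ/, /x/, /ʃ/.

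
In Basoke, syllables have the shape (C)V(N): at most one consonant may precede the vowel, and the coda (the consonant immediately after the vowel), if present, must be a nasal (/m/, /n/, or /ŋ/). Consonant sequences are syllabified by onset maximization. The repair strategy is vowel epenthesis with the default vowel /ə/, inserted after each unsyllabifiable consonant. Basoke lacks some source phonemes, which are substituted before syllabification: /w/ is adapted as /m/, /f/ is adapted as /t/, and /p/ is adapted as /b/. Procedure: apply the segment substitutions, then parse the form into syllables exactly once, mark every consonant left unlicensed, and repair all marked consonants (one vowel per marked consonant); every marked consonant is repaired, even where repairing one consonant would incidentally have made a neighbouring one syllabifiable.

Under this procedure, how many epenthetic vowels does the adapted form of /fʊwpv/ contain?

After substitution the input is /tʊmbv/.
The unsyllabifiable consonants are /b/, /v/; each receives one epenthetic vowel.

2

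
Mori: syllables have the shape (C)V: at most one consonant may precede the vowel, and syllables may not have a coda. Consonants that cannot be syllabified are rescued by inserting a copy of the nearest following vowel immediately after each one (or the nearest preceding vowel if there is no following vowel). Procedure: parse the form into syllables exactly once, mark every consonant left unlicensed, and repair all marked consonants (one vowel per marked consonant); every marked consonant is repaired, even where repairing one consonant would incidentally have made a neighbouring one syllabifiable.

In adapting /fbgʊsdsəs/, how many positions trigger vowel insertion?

5

The unsyllabifiable consonants are /f/, /b/, /s/, /d/, /s/; each receives one epenthetic vowel.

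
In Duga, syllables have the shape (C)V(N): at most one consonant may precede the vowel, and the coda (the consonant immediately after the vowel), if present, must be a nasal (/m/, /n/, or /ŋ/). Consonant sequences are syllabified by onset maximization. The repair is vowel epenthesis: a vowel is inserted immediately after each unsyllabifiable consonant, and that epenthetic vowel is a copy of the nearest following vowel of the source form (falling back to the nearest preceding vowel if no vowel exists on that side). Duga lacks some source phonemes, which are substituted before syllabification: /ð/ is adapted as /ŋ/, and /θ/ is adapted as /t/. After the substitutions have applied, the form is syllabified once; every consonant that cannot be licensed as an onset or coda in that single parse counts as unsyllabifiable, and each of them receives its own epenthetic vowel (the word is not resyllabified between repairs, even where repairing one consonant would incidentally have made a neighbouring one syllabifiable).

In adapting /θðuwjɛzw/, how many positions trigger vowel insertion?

After substitution the input is /tŋuwjɛzw/.
The unsyllabifiable consonants are /t/, /w/, /z/, /w/; each receives one epenthetic vowel.

4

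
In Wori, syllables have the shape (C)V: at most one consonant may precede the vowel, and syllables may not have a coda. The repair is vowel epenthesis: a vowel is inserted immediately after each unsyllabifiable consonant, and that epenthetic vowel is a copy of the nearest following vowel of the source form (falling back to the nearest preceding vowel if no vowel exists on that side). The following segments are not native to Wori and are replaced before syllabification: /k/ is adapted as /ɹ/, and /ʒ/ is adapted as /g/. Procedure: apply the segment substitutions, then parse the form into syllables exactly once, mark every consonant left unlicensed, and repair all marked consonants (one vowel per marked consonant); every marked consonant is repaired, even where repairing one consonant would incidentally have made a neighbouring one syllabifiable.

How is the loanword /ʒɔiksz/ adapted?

gɔiɹisizi

Substitution: /ʒ/ → /g/, /k/ → /ɹ/, giving /gɔiɹsz/.
Syllabifying with onset maximization leaves /ɹ/, /s/, /z/ stranded (no codas are permitted; onsets are limited to one consonant).
Epenthesis after each stranded consonant: /ɹ/ → /ɹi/, /s/ → /si/, /z/ → /zi/.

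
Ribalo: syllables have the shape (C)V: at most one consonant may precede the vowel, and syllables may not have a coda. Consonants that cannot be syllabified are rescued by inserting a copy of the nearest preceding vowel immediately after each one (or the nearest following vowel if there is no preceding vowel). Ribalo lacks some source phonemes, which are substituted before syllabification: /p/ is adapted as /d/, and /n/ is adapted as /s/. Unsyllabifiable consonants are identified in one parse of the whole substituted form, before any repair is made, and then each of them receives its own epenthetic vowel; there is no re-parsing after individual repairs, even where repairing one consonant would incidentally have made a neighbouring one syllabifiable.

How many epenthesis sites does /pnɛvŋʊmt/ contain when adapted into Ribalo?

After substitution the input is /dsɛvŋʊmt/.
The unsyllabifiable consonants are /d/, /v/, /m/, /t/; each receives one epenthetic vowel.

4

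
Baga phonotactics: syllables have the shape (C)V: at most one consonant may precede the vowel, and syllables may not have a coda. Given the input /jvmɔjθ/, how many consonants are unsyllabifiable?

4

Under (C)V, the unsyllabifiable consonants are /j/, /v/, /j/, /θ/ (no codas are permitted; onsets are limited to one consonant).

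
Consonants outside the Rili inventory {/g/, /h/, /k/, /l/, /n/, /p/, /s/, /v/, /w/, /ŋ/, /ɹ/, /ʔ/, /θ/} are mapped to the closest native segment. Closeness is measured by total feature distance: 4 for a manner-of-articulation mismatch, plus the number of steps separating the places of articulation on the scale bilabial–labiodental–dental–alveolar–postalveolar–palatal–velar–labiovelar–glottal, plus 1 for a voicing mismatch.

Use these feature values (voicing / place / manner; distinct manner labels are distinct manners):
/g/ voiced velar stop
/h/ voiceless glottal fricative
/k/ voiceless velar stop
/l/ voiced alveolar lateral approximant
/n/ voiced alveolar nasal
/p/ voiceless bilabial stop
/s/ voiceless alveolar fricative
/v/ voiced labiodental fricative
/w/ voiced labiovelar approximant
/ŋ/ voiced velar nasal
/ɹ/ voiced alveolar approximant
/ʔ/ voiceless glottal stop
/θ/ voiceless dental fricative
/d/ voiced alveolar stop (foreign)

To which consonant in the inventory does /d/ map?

g

/g/ is closest: same manner (stop), place distance 3 (alveolar→velar), same voicing; total 3. Next closest is /k/ at distance 4.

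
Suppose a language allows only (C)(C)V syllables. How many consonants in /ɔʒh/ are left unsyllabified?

The consonants /ʒ/, /h/ cannot be parsed into a legal (C)(C)V syllable (no codas are permitted; onsets may contain at most 2 consonants).

2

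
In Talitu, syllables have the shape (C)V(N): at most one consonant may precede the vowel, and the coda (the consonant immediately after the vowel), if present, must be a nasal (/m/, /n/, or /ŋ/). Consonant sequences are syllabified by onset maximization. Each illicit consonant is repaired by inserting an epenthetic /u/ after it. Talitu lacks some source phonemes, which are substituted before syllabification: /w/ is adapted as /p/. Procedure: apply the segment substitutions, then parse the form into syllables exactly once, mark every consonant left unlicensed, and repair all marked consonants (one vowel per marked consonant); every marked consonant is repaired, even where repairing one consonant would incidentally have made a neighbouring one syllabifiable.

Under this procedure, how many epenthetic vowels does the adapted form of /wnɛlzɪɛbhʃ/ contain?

5

After substitution the input is /pnɛlzɪɛbhʃ/.
The unsyllabifiable consonants are /p/, /l/, /b/, /h/, /ʃ/; each receives one epenthetic vowel.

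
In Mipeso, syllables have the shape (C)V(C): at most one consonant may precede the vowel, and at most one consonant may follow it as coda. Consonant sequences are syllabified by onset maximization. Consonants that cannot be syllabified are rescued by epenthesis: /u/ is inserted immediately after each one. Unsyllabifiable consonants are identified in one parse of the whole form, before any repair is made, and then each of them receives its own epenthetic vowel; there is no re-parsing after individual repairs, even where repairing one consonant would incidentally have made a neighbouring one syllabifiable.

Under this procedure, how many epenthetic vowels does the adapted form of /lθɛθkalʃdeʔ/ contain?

2

The unsyllabifiable consonants are /l/, /ʃ/; each receives one epenthetic vowel.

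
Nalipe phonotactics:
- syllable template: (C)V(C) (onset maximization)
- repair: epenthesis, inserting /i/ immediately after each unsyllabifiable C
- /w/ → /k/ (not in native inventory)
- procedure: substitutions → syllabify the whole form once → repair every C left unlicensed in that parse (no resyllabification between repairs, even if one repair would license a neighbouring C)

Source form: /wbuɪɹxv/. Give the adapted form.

Substitution: /w/ → /k/, giving /kbuɪɹxv/.
Syllabifying with onset maximization leaves /k/, /x/, /v/ stranded (at most one coda consonant is licensed; onsets are limited to one consonant).
Each unlicensed consonant becomes the onset of a new syllable: /k/ → /ki/, /x/ → /xi/, /v/ → /vi/.

kibuɪɹxivi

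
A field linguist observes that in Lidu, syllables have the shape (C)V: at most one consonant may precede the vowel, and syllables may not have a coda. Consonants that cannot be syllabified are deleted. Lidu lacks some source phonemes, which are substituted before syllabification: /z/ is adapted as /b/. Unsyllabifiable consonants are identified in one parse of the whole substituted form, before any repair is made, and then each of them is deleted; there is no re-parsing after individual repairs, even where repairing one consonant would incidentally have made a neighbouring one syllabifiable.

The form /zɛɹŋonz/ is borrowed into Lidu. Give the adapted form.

bɛŋo

Substitution: /z/ → /b/, giving /bɛɹŋonb/.
Syllabifying with onset maximization leaves /ɹ/, /n/, /b/ stranded (no codas are permitted; onsets are limited to one consonant).
Deleting the stranded consonants removes /ɹ/, /n/, /b/.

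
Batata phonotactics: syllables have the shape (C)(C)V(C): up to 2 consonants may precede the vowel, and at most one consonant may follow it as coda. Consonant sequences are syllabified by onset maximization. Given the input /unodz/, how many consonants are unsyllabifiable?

Under (C)(C)V(C), the unsyllabifiable consonants are /z/ (at most one coda consonant is licensed; onsets may contain at most 2 consonants).

1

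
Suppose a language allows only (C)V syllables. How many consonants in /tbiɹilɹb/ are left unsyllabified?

The consonants /t/, /l/, /ɹ/, /b/ cannot be parsed into a legal (C)V syllable (no codas are permitted; onsets are limited to one consonant).

4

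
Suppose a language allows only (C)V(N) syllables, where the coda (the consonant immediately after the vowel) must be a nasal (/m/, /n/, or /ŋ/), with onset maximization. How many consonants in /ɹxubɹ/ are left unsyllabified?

The consonants /ɹ/, /b/, /ɹ/ cannot be parsed into a legal (C)V(N) syllable (only a nasal (/m/, /n/, or /ŋ/) is licensed in coda position; onsets are limited to one consonant).

3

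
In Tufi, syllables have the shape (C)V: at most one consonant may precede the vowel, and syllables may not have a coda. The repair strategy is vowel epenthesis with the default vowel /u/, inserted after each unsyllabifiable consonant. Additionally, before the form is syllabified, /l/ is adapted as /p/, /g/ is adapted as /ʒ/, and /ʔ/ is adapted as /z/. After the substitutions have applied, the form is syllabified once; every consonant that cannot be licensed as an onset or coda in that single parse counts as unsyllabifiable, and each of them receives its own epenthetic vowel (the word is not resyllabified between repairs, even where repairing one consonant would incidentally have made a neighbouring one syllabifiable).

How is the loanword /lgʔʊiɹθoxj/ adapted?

puʒuzʊiɹuθoxuju

Substitution: /l/ → /p/, /g/ → /ʒ/, /ʔ/ → /z/, giving /pʒzʊiɹθoxj/.
Syllabifying with onset maximization leaves /p/, /ʒ/, /ɹ/, /x/, /j/ stranded (no codas are permitted; onsets are limited to one consonant).
Inserting the epenthetic vowel yields /p/ → /pu/, /ʒ/ → /ʒu/, /ɹ/ → /ɹu/, /x/ → /xu/, /j/ → /ju/.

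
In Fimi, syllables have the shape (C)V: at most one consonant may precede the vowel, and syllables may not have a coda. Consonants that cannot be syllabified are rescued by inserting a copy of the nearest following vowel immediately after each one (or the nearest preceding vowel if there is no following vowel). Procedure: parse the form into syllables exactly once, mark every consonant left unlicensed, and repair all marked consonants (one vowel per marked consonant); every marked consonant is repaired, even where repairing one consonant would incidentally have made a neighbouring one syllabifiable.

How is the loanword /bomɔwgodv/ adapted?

The consonants /w/, /d/, /v/ cannot be parsed into a legal (C)V syllable (no codas are permitted; onsets are limited to one consonant).
Epenthesis after each stranded consonant: /w/ → /wo/, /d/ → /do/, /v/ → /vo/.

bomɔwogodovo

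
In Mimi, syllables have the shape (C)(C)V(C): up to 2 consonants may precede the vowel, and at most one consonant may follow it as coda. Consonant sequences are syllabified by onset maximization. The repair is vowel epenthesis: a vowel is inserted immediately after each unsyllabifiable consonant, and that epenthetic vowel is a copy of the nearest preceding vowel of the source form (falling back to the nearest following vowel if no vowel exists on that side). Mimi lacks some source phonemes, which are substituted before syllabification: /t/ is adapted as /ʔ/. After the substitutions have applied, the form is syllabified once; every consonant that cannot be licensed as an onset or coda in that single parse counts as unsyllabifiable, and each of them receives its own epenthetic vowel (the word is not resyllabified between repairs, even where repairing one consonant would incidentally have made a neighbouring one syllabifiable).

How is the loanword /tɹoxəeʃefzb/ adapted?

ʔɹoxəeʃefzebe

Substitution: /t/ → /ʔ/, giving /ʔɹoxəeʃefzb/.
The consonants /z/, /b/ cannot be parsed into a legal (C)(C)V(C) syllable (at most one coda consonant is licensed; onsets may contain at most 2 consonants).
Inserting the epenthetic vowel yields /z/ → /ze/, /b/ → /be/.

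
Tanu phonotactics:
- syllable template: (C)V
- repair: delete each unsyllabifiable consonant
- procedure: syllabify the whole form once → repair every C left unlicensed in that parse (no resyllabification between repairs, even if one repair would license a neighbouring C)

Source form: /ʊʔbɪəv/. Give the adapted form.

Syllabifying with onset maximization leaves /ʔ/, /v/ stranded (no codas are permitted; onsets are limited to one consonant).
Deletion applies to /ʔ/, /v/.

ʊbɪə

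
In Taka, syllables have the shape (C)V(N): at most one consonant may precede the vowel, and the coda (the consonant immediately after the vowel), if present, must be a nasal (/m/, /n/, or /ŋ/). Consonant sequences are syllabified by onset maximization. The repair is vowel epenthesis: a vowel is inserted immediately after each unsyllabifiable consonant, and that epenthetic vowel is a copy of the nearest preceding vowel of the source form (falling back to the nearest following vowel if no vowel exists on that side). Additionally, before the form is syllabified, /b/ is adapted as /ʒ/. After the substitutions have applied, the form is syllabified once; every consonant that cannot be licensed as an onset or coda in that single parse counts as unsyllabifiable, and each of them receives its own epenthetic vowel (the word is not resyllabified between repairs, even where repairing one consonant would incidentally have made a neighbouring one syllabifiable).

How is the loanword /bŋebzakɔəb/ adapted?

Substitution: /b/ → /ʒ/, giving /ʒŋeʒzakɔəʒ/.
The consonants /ʒ/, /ʒ/, /ʒ/ cannot be parsed into a legal (C)V(N) syllable (only a nasal (/m/, /n/, or /ŋ/) is licensed in coda position; onsets are limited to one consonant).
Epenthesis after each stranded consonant: /ʒ/ → /ʒe/, /ʒ/ → /ʒe/, /ʒ/ → /ʒə/.

ʒeŋeʒezakɔəʒə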